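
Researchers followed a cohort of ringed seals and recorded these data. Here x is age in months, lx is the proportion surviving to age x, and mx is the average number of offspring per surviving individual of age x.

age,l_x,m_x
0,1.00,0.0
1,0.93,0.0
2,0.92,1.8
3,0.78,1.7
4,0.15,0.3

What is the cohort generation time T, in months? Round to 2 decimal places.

lx·mx: 0, 0, 1.656, 1.326, 0.045 → R0 = 3.027
x·lx·mx: 0, 0, 3.312, 3.978, 0.18 → Σ = 7.47
T = 7.47 / 3.027 = 2.46779… → 2.47

2.47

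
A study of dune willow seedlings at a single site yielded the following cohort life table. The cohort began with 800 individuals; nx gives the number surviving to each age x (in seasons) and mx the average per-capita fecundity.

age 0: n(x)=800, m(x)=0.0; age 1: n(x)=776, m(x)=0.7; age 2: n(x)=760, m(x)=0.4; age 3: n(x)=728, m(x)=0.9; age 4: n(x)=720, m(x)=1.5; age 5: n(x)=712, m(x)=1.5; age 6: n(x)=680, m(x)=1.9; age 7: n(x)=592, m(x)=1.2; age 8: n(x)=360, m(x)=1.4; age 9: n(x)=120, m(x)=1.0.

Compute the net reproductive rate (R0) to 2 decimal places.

lx = nx/n0 = nx/800: 1, 0.97, 0.95, 0.91, 0.9, 0.89, 0.85, 0.74, 0.45, 0.15
lx·mx by age: 0, 0.679, 0.38, 0.819, 1.35, 1.335, 1.615, 0.888, 0.63, 0.15
R0 = Σ lx·mx = 7.846 → 7.85

7.85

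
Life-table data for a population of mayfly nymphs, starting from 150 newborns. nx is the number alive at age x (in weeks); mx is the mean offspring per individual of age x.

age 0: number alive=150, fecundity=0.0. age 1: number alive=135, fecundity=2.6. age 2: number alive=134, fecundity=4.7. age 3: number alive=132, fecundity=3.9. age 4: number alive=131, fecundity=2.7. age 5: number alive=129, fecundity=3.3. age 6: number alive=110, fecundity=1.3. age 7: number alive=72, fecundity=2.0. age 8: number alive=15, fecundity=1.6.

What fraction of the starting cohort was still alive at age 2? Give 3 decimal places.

l_2 = n_2/n_0 = 134/150 = 0.893333… → 0.893

0.893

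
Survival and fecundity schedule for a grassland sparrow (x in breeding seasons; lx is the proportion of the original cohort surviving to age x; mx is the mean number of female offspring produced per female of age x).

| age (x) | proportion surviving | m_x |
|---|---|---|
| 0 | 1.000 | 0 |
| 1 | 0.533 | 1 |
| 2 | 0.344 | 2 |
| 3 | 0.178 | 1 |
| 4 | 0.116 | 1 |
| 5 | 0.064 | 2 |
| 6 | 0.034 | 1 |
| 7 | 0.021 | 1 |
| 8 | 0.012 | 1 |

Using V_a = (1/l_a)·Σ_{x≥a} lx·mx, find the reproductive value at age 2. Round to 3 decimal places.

lx·mx for x ≥ 2: 0.688, 0.178, 0.116, 0.128, 0.034, 0.021, 0.012 → sum = 1.177
V_2 = 1.177 / l_2 = 1.177 / 0.344 = 3.421512… → 3.422

3.422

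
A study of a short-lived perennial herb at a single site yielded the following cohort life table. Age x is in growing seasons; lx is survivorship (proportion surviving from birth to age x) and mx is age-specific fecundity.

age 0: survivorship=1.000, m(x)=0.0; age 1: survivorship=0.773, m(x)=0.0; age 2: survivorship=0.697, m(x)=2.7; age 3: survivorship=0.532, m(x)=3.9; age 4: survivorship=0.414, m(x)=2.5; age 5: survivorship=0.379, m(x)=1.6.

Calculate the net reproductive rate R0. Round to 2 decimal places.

5.60

lx·mx by age: 0, 0, 1.8819, 2.0748, 1.035, 0.6064
R0 = Σ lx·mx = 5.5981 → 5.60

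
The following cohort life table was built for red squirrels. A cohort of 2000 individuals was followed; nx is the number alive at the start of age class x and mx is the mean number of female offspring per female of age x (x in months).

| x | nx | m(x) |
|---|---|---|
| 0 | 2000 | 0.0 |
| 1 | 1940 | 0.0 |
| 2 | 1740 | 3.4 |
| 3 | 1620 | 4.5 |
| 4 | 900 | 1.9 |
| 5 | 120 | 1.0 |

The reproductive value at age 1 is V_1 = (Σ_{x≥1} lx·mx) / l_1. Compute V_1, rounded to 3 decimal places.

7.751

lx = nx/n0 = nx/2000: 1, 0.97, 0.87, 0.81, 0.45, 0.06
lx·mx for x ≥ 1: 0, 2.958, 3.645, 0.855, 0.06 → sum = 7.518
V_1 = 7.518 / l_1 = 7.518 / 0.97 = 7.750515… → 7.751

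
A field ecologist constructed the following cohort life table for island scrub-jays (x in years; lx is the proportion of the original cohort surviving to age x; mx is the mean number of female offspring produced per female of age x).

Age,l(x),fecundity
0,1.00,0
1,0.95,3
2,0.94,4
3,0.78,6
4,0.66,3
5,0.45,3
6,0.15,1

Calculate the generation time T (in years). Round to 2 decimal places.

lx·mx: 0, 2.85, 3.76, 4.68, 1.98, 1.35, 0.15 → R0 = 14.77
x·lx·mx: 0, 2.85, 7.52, 14.04, 7.92, 6.75, 0.9 → Σ = 39.98
T = 39.98 / 14.77 = 2.706838… → 2.71

2.71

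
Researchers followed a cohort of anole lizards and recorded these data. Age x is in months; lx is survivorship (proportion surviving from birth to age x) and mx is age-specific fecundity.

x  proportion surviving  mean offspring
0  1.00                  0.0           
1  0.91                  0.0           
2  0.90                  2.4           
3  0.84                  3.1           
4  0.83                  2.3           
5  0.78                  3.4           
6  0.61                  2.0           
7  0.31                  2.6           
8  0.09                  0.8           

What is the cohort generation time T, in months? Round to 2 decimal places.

lx·mx: 0, 0, 2.16, 2.604, 1.909, 2.652, 1.22, 0.806, 0.072 → R0 = 11.423
x·lx·mx: 0, 0, 4.32, 7.812, 7.636, 13.26, 7.32, 5.642, 0.576 → Σ = 46.566
T = 46.566 / 11.423 = 4.076512… → 4.08

4.08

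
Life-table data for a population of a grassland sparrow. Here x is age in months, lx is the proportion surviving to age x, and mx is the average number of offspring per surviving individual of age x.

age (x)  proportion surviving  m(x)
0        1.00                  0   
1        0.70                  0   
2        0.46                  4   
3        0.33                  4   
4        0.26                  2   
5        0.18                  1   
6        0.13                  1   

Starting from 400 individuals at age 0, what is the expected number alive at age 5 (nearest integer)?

72

Expected survivors = N0 · l_5 = 400 × 0.18 = 72 → 72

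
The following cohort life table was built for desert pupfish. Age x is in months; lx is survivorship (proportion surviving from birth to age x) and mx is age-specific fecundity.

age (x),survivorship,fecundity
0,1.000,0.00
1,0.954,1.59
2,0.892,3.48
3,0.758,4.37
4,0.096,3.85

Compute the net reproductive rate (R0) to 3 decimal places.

8.303

lx·mx by age: 0, 1.51686, 3.10416, 3.31246, 0.3696
R0 = Σ lx·mx = 8.30308 → 8.303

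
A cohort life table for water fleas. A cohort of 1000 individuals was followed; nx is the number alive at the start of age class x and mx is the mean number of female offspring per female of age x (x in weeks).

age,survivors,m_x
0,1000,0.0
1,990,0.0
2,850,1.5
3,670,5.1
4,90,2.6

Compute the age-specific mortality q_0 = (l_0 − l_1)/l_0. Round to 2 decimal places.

0.01

lx = nx/n0 = nx/1000: 1, 0.99, 0.85, 0.67, 0.09
q_0 = (l_0 − l_1) / l_0 = (1 − 0.99) / 1
     = 0.01 / 1 = 0.01 → 0.01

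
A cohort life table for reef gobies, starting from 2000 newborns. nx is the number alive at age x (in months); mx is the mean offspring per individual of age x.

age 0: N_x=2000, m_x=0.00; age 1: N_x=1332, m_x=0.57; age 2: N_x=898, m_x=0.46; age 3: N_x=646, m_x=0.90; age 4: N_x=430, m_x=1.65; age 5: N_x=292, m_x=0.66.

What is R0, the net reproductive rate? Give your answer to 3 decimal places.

lx = nx/n0 = nx/2000: 1, 0.666, 0.449, 0.323, 0.215, 0.146
lx·mx by age: 0, 0.37962, 0.20654, 0.2907, 0.35475, 0.09636
R0 = Σ lx·mx = 1.32797 → 1.328

1.328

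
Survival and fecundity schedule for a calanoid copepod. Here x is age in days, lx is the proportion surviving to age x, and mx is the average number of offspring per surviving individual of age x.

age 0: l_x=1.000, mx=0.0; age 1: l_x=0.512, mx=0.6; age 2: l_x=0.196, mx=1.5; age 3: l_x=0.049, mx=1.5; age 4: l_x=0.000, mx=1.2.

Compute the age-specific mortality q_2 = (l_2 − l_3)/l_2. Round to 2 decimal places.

0.75

q_2 = (l_2 − l_3) / l_2 = (0.196 − 0.049) / 0.196
     = 0.147 / 0.196 = 0.75 → 0.75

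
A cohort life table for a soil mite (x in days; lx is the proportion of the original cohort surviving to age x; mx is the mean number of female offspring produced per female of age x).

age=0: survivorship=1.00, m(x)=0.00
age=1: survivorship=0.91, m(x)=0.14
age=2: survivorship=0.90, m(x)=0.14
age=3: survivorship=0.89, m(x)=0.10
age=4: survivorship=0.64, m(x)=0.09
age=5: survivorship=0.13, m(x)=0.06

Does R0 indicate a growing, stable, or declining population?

declining

R0 = Σ lx·mx = 0 + 0.1274 + 0.126 + 0.089 + 0.0576 + 0.0078 = 0.4078
R0 < 1, so the population is declining.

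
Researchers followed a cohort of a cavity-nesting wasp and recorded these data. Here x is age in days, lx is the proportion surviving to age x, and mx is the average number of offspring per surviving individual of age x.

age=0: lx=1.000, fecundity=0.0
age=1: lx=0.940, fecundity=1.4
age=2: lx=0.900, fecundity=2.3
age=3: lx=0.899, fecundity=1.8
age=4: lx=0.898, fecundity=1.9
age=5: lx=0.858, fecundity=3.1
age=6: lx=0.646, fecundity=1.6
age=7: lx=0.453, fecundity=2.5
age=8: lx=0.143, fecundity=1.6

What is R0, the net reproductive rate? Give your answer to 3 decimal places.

lx·mx by age: 0, 1.316, 2.07, 1.6182, 1.7062, 2.6598, 1.0336, 1.1325, 0.2288
R0 = Σ lx·mx = 11.7651 → 11.765

11.765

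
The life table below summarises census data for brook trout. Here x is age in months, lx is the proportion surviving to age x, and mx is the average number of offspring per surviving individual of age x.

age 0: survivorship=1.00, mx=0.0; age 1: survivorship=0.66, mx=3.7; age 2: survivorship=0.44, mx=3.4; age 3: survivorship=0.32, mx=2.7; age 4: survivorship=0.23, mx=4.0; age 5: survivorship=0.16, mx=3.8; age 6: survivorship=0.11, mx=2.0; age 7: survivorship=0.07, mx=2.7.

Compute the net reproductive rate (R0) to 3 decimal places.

6.739

lx·mx by age: 0, 2.442, 1.496, 0.864, 0.92, 0.608, 0.22, 0.189
R0 = Σ lx·mx = 6.739 → 6.739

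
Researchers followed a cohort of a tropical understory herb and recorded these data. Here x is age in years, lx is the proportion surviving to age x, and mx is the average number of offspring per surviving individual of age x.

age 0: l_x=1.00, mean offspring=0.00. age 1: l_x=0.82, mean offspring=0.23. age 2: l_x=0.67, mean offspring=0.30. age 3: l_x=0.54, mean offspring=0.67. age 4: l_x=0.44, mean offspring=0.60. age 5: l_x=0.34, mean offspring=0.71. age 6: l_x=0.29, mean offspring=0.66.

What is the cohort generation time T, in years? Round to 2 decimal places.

3.51

lx·mx: 0, 0.1886, 0.201, 0.3618, 0.264, 0.2414, 0.1914 → R0 = 1.4482
x·lx·mx: 0, 0.1886, 0.402, 1.0854, 1.056, 1.207, 1.1484 → Σ = 5.0874
T = 5.0874 / 1.4482 = 3.512913… → 3.51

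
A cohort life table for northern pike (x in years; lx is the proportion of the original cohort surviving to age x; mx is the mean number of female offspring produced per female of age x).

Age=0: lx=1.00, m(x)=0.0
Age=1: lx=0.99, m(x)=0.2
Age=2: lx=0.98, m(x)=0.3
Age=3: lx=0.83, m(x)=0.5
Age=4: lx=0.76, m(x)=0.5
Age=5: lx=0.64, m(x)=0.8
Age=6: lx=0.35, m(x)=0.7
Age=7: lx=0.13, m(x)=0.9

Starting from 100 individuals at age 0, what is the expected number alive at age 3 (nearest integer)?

Expected survivors = N0 · l_3 = 100 × 0.83 = 83 → 83

83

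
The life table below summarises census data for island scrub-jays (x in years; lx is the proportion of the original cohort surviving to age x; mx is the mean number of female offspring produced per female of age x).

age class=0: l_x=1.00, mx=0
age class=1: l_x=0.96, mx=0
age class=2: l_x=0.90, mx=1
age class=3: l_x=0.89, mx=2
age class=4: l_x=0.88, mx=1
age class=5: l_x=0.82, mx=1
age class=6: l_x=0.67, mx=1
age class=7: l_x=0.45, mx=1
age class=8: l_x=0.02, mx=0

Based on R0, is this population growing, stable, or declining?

R0 = Σ lx·mx = 0 + 0 + 0.9 + 1.78 + 0.88 + 0.82 + 0.67 + 0.45 + 0 = 5.5
R0 > 1, so the population is growing.

growing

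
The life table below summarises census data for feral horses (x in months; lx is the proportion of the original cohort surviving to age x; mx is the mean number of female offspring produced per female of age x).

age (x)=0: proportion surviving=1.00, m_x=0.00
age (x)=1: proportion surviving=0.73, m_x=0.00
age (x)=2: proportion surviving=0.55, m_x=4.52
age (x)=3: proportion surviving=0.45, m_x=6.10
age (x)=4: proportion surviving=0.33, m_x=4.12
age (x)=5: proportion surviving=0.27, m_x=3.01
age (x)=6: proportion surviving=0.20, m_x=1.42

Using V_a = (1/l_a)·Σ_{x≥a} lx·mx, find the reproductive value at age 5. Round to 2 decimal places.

lx·mx for x ≥ 5: 0.8127, 0.284 → sum = 1.0967
V_5 = 1.0967 / l_5 = 1.0967 / 0.27 = 4.061852… → 4.06

4.06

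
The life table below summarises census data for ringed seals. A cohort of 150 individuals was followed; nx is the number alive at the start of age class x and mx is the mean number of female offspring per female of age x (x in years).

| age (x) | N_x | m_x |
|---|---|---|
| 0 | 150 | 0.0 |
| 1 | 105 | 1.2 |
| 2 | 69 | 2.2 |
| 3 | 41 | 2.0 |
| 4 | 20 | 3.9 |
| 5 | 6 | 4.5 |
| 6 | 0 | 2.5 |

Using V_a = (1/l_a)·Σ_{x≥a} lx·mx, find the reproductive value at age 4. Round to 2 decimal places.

5.25

lx = nx/n0 = nx/150: 1, 0.7, 0.46, 0.27333…, 0.13333…, 0.04, 0
lx·mx for x ≥ 4: 0.52…, 0.18, 0 → sum = 0.7…
V_4 = 0.7… / l_4 = 0.7… / 0.133333… = 5.25… → 5.25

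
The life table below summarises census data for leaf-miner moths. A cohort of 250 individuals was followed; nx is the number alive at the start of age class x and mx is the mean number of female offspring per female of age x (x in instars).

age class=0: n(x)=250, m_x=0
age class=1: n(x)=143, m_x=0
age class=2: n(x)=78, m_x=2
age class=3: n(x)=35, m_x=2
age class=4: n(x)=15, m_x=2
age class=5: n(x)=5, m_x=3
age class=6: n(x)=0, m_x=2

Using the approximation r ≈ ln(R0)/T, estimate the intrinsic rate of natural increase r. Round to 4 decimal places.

lx = nx/n0 = nx/250: 1, 0.572, 0.312, 0.14, 0.06, 0.02, 0
R0 = Σ lx·mx = 0 + 0 + 0.624 + 0.28 + 0.12 + 0.06 + 0 = 1.084
Σ x·lx·mx = 2.868; T = 2.868/1.084 = 2.64576…
r ≈ ln(R0)/T = ln(1.084)/2.64576… = 0.030486… → 0.0305

0.0305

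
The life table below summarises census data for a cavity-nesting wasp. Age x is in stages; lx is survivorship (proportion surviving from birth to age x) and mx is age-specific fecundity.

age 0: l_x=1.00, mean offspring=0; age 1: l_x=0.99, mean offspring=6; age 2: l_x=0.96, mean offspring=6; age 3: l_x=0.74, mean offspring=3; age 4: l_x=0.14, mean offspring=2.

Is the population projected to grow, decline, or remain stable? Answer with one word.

growing

R0 = Σ lx·mx = 0 + 5.94 + 5.76 + 2.22 + 0.28 = 14.2
R0 > 1, so the population is growing.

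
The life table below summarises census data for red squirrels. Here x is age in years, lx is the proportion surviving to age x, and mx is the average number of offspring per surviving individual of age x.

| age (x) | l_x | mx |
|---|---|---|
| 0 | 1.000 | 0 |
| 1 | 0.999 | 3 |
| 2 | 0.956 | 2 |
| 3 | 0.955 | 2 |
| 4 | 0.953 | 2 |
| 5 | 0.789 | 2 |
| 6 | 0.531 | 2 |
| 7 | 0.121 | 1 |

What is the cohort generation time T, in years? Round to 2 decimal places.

3.07

lx·mx: 0, 2.997, 1.912, 1.91, 1.906, 1.578, 1.062, 0.121 → R0 = 11.486
x·lx·mx: 0, 2.997, 3.824, 5.73, 7.624, 7.89, 6.372, 0.847 → Σ = 35.284
T = 35.284 / 11.486 = 3.071914… → 3.07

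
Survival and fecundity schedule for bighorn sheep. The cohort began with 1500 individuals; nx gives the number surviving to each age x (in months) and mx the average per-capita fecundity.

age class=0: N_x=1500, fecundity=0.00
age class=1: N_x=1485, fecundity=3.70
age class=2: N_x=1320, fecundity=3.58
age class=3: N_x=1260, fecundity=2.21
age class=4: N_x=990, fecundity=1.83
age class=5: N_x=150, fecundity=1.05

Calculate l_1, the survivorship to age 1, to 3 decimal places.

0.990

l_1 = n_1/n_0 = 1485/1500 = 0.99 → 0.990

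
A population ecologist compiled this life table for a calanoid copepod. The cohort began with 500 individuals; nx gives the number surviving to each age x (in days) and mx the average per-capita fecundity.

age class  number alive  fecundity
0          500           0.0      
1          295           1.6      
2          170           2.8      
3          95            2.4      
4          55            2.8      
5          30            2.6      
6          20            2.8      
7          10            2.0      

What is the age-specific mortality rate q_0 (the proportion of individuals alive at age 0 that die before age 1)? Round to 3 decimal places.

lx = nx/n0 = nx/500: 1, 0.59, 0.34, 0.19, 0.11, 0.06, 0.04, 0.02
q_0 = (l_0 − l_1) / l_0 = (1 − 0.59) / 1
     = 0.41 / 1 = 0.41 → 0.410

0.410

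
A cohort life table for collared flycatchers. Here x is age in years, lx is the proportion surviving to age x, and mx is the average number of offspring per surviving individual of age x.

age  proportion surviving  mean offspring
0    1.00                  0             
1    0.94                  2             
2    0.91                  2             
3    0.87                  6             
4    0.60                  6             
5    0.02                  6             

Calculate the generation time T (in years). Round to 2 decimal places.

2.86

lx·mx: 0, 1.88, 1.82, 5.22, 3.6, 0.12 → R0 = 12.64
x·lx·mx: 0, 1.88, 3.64, 15.66, 14.4, 0.6 → Σ = 36.18
T = 36.18 / 12.64 = 2.862342… → 2.86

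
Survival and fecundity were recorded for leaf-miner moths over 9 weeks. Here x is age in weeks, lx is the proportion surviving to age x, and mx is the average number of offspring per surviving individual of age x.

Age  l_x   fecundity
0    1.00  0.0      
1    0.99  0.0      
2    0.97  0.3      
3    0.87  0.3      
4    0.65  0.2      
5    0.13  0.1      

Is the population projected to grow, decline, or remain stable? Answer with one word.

R0 = Σ lx·mx = 0 + 0 + 0.291 + 0.261 + 0.13 + 0.013 = 0.695
R0 < 1, so the population is declining.

declining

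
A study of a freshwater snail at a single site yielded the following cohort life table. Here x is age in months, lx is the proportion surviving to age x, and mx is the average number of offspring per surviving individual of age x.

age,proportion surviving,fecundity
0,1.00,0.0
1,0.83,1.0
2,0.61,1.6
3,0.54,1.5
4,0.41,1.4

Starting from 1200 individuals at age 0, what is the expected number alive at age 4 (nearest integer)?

492

Expected survivors = N0 · l_4 = 1200 × 0.41 = 492 → 492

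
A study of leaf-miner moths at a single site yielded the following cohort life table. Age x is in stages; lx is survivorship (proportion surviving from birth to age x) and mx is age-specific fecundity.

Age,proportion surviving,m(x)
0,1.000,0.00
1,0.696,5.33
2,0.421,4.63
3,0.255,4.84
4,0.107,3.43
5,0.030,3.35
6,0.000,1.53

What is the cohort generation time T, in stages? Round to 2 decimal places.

1.80

lx·mx: 0, 3.70968, 1.94923, 1.2342, 0.36701, 0.1005, 0 → R0 = 7.36062
x·lx·mx: 0, 3.70968, 3.89846, 3.7026, 1.46804, 0.5025, 0 → Σ = 13.28128
T = 13.28128 / 7.36062 = 1.80437… → 1.80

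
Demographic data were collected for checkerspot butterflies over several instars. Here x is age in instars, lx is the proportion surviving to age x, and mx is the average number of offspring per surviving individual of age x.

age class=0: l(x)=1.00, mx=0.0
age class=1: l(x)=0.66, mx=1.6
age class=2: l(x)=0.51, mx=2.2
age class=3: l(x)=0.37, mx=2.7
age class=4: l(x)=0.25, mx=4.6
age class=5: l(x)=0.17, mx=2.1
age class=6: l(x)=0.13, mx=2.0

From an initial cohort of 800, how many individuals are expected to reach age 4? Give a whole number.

200

Expected survivors = N0 · l_4 = 800 × 0.25 = 200 → 200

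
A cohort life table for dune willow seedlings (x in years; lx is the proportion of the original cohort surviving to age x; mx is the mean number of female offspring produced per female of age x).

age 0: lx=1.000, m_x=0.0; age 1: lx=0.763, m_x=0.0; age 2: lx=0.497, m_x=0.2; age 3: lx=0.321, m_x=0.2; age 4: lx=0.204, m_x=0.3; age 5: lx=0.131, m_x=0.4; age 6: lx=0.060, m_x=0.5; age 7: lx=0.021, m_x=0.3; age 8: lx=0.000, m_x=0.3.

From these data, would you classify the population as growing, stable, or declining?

declining

R0 = Σ lx·mx = 0 + 0 + 0.0994 + 0.0642 + 0.0612 + 0.0524 + 0.03 + 0.0063 + 0 = 0.3135
R0 < 1, so the population is declining.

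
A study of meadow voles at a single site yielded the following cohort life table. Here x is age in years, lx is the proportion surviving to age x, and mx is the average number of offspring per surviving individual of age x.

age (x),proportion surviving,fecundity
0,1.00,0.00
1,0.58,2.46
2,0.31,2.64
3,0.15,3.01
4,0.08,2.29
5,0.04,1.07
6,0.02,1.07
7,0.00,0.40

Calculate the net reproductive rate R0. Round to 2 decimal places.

2.94

lx·mx by age: 0, 1.4268, 0.8184, 0.4515, 0.1832, 0.0428, 0.0214, 0
R0 = Σ lx·mx = 2.9441 → 2.94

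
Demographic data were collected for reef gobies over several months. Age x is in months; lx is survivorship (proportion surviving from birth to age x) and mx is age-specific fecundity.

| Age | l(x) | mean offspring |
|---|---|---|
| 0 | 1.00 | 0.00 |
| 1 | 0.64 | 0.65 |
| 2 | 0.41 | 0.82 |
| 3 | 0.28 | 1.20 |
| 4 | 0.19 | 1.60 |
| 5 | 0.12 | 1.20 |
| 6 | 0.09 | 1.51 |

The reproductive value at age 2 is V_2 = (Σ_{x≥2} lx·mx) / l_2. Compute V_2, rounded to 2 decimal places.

3.06

lx·mx for x ≥ 2: 0.3362, 0.336, 0.304, 0.144, 0.1359 → sum = 1.2561
V_2 = 1.2561 / l_2 = 1.2561 / 0.41 = 3.063659… → 3.06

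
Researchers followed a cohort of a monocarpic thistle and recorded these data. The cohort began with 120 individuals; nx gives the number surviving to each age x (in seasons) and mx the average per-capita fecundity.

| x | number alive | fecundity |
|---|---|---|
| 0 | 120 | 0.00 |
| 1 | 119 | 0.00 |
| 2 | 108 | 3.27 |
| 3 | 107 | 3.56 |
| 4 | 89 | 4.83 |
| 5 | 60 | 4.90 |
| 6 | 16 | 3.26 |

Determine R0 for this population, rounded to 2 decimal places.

12.58

lx = nx/n0 = nx/120: 1, 0.99167…, 0.9, 0.89167…, 0.74167…, 0.5, 0.13333…
lx·mx by age: 0, 0, 2.943, 3.174333…, 3.58225…, 2.45, 0.434667…
R0 = Σ lx·mx = 12.58425… → 12.58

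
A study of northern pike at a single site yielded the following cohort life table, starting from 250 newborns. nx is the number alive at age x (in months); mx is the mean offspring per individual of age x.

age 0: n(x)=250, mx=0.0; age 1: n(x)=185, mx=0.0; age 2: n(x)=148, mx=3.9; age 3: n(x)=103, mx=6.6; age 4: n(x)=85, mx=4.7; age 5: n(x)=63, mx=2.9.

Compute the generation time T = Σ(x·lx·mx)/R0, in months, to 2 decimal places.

3.10

lx = nx/n0 = nx/250: 1, 0.74, 0.592, 0.412, 0.34, 0.252
lx·mx: 0, 0, 2.3088, 2.7192, 1.598, 0.7308 → R0 = 7.3568
x·lx·mx: 0, 0, 4.6176, 8.1576, 6.392, 3.654 → Σ = 22.8212
T = 22.8212 / 7.3568 = 3.102055… → 3.10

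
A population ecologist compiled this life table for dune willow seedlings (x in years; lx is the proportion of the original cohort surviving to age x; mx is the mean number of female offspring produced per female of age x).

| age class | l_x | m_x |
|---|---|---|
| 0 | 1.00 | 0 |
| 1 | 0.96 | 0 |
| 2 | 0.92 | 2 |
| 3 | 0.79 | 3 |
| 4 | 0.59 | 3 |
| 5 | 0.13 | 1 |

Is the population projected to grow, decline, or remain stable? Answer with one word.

R0 = Σ lx·mx = 0 + 0 + 1.84 + 2.37 + 1.77 + 0.13 = 6.11
R0 > 1, so the population is growing.

growing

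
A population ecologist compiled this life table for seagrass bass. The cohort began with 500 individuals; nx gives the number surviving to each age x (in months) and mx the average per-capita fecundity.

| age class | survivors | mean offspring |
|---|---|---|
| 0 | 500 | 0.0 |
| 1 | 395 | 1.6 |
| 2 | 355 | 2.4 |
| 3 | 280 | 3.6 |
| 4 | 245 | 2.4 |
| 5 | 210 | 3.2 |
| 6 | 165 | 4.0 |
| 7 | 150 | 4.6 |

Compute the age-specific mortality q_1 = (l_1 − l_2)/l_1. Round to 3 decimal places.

0.101

lx = nx/n0 = nx/500: 1, 0.79, 0.71, 0.56, 0.49, 0.42, 0.33, 0.3
q_1 = (l_1 − l_2) / l_1 = (0.79 − 0.71) / 0.79
     = 0.08 / 0.79 = 0.101266… → 0.101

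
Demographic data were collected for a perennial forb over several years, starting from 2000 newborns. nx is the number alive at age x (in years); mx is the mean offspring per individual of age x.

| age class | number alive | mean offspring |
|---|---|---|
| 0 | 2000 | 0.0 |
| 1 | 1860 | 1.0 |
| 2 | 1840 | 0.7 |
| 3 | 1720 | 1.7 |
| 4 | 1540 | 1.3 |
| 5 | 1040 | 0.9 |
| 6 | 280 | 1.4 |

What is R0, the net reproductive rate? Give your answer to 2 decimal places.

4.70

lx = nx/n0 = nx/2000: 1, 0.93, 0.92, 0.86, 0.77, 0.52, 0.14
lx·mx by age: 0, 0.93, 0.644, 1.462, 1.001, 0.468, 0.196
R0 = Σ lx·mx = 4.701 → 4.70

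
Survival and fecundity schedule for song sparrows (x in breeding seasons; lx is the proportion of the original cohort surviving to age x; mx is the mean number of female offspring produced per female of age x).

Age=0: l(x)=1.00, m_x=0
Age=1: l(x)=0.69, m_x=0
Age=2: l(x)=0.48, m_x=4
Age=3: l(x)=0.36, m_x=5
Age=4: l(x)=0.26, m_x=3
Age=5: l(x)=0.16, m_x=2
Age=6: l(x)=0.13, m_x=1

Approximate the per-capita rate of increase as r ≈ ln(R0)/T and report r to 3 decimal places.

0.537

R0 = Σ lx·mx = 0 + 0 + 1.92 + 1.8 + 0.78 + 0.32 + 0.13 = 4.95
Σ x·lx·mx = 14.74; T = 14.74/4.95 = 2.97778…
r ≈ ln(R0)/T = ln(4.95)/2.97778… = 0.53711… → 0.537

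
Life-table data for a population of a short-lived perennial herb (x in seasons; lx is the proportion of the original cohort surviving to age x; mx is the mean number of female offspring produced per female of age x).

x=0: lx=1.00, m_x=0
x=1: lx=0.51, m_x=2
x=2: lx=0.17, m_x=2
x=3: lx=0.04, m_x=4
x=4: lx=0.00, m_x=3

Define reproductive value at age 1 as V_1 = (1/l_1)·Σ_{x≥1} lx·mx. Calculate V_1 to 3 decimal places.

lx·mx for x ≥ 1: 1.02, 0.34, 0.16, 0 → sum = 1.52
V_1 = 1.52 / l_1 = 1.52 / 0.51 = 2.980392… → 2.980

2.980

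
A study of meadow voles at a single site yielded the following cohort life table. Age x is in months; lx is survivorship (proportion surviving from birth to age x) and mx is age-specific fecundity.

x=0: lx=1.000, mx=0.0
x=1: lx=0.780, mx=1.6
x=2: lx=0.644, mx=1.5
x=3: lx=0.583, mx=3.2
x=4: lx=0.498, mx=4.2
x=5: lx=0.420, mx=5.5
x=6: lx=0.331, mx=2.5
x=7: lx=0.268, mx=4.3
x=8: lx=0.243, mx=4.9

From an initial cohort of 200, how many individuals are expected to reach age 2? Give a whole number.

129

Expected survivors = N0 · l_2 = 200 × 0.644 = 128.8 → 129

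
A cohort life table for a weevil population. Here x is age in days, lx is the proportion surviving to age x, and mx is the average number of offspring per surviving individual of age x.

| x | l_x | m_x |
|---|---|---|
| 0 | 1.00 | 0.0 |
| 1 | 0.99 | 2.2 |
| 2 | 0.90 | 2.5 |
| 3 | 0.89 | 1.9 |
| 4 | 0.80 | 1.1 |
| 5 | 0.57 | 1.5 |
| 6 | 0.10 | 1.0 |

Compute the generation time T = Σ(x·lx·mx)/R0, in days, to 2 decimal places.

2.53

lx·mx: 0, 2.178, 2.25, 1.691, 0.88, 0.855, 0.1 → R0 = 7.954
x·lx·mx: 0, 2.178, 4.5, 5.073, 3.52, 4.275, 0.6 → Σ = 20.146
T = 20.146 / 7.954 = 2.532814… → 2.53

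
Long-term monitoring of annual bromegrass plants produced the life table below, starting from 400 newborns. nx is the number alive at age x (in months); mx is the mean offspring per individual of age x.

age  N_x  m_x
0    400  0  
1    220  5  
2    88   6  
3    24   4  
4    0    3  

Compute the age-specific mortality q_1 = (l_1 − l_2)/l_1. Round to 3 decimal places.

lx = nx/n0 = nx/400: 1, 0.55, 0.22, 0.06, 0
q_1 = (l_1 − l_2) / l_1 = (0.55 − 0.22) / 0.55
     = 0.33 / 0.55 = 0.6 → 0.600

0.600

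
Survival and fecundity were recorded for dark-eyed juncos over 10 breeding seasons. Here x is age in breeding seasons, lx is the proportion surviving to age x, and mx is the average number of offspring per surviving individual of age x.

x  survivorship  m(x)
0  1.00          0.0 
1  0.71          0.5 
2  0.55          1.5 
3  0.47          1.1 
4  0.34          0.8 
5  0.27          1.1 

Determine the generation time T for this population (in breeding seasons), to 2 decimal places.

2.70

lx·mx: 0, 0.355, 0.825, 0.517, 0.272, 0.297 → R0 = 2.266
x·lx·mx: 0, 0.355, 1.65, 1.551, 1.088, 1.485 → Σ = 6.129
T = 6.129 / 2.266 = 2.704766… → 2.70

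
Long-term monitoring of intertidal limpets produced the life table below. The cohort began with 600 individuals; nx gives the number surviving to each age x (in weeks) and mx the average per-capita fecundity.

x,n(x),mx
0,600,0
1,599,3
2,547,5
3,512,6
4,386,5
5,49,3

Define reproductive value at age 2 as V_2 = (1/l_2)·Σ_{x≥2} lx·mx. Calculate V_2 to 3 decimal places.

14.413

lx = nx/n0 = nx/600: 1, 0.99833…, 0.91167…, 0.85333…, 0.64333…, 0.08167…
lx·mx for x ≥ 2: 4.558333…, 5.12…, 3.216667…, 0.245… → sum = 13.14…
V_2 = 13.14… / l_2 = 13.14… / 0.911667… = 14.413163… → 14.413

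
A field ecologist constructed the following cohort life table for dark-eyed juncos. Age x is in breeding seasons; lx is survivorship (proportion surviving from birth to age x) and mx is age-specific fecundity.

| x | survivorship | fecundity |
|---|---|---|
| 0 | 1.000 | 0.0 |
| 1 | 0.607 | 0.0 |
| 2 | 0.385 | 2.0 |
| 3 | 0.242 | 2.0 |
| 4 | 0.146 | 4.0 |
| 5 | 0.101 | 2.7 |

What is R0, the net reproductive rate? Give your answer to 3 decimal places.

lx·mx by age: 0, 0, 0.77, 0.484, 0.584, 0.2727
R0 = Σ lx·mx = 2.1107 → 2.111

2.111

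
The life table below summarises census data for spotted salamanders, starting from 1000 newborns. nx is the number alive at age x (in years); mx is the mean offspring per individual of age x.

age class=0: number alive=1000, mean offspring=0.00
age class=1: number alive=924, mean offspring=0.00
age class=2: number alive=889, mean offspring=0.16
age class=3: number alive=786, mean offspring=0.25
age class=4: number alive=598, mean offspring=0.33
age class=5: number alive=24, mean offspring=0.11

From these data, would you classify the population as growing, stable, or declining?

lx = nx/n0 = nx/1000: 1, 0.924, 0.889, 0.786, 0.598, 0.024
R0 = Σ lx·mx = 0 + 0 + 0.14224 + 0.1965 + 0.19734 + 0.00264 = 0.53872
R0 < 1, so the population is declining.

declining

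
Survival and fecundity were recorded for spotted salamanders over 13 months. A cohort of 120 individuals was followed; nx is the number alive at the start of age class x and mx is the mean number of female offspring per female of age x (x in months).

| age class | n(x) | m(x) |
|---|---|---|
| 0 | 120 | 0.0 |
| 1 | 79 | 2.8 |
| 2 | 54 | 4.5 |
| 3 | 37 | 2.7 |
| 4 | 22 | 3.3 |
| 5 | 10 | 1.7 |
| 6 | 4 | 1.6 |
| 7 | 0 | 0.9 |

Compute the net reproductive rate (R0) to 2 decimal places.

lx = nx/n0 = nx/120: 1, 0.65833…, 0.45, 0.30833…, 0.18333…, 0.08333…, 0.03333…, 0
lx·mx by age: 0, 1.843333…, 2.025, 0.8325…, 0.605…, 0.141667…, 0.053333…, 0
R0 = Σ lx·mx = 5.500833… → 5.50

5.50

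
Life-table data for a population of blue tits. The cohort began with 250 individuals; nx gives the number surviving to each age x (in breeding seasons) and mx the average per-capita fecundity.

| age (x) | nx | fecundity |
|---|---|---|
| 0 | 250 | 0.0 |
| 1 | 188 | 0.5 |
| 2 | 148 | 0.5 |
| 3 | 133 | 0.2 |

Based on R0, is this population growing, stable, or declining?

lx = nx/n0 = nx/250: 1, 0.752, 0.592, 0.532
R0 = Σ lx·mx = 0 + 0.376 + 0.296 + 0.1064 = 0.7784
R0 < 1, so the population is declining.

declining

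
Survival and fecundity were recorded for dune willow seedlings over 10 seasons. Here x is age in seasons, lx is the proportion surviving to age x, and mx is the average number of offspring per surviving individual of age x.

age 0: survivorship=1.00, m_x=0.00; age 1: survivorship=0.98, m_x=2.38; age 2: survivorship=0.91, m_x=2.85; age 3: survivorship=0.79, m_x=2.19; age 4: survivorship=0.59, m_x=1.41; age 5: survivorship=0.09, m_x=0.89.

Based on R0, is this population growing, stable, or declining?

R0 = Σ lx·mx = 0 + 2.3324 + 2.5935 + 1.7301 + 0.8319 + 0.0801 = 7.568
R0 > 1, so the population is growing.

growing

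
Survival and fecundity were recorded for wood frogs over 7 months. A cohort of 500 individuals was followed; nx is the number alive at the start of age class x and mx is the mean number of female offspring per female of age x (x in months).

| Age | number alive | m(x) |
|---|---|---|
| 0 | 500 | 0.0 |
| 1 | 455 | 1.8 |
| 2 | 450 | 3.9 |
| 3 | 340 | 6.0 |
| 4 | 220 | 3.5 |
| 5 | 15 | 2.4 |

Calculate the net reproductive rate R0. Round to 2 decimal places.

lx = nx/n0 = nx/500: 1, 0.91, 0.9, 0.68, 0.44, 0.03
lx·mx by age: 0, 1.638, 3.51, 4.08, 1.54, 0.072
R0 = Σ lx·mx = 10.84 → 10.84

10.84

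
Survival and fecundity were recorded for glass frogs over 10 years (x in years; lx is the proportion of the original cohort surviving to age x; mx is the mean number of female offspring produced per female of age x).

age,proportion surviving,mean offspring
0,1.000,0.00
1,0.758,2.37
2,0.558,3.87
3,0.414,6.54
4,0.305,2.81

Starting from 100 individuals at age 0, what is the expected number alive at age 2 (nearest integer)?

Expected survivors = N0 · l_2 = 100 × 0.558 = 55.8 → 56

56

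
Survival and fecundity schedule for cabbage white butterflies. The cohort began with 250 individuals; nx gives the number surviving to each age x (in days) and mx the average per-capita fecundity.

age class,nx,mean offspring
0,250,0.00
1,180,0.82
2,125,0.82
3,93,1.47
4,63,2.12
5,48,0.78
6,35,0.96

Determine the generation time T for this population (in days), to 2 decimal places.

2.85

lx = nx/n0 = nx/250: 1, 0.72, 0.5, 0.372, 0.252, 0.192, 0.14
lx·mx: 0, 0.5904, 0.41, 0.54684, 0.53424, 0.14976, 0.1344 → R0 = 2.36564
x·lx·mx: 0, 0.5904, 0.82, 1.64052, 2.13696, 0.7488, 0.8064 → Σ = 6.74308
T = 6.74308 / 2.36564 = 2.850425… → 2.85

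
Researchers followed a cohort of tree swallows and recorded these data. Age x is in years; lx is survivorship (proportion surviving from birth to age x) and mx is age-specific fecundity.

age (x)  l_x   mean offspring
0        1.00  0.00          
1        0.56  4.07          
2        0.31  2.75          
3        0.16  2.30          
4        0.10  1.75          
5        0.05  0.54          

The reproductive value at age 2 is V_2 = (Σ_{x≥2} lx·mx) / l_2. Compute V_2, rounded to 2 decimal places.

4.59

lx·mx for x ≥ 2: 0.8525, 0.368, 0.175, 0.027 → sum = 1.4225
V_2 = 1.4225 / l_2 = 1.4225 / 0.31 = 4.58871… → 4.59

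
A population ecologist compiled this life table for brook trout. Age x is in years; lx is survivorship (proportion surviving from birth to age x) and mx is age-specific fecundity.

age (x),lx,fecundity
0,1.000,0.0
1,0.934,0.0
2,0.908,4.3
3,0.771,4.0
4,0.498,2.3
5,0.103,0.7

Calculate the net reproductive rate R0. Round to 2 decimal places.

lx·mx by age: 0, 0, 3.9044, 3.084, 1.1454, 0.0721
R0 = Σ lx·mx = 8.2059 → 8.21

8.21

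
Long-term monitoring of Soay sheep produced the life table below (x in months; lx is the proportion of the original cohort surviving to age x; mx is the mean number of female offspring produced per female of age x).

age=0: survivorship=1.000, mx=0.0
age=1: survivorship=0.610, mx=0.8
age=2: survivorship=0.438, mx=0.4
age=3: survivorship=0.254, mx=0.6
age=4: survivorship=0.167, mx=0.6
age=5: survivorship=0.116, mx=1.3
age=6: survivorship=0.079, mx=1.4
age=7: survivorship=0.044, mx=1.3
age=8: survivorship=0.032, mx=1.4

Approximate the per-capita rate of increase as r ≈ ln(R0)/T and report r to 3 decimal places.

0.081

R0 = Σ lx·mx = 0 + 0.488 + 0.1752 + 0.1524 + 0.1002 + 0.1508 + 0.1106 + 0.0572 + 0.0448 = 1.2792
Σ x·lx·mx = 3.8728; T = 3.8728/1.2792 = 3.02752…
r ≈ ln(R0)/T = ln(1.2792)/3.02752… = 0.08133… → 0.081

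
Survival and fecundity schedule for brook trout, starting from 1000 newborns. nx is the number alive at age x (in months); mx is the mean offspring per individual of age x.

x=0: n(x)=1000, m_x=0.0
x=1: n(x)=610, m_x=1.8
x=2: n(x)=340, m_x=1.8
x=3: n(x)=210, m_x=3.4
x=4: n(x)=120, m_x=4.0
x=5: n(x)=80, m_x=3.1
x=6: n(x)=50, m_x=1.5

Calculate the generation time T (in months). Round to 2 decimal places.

lx = nx/n0 = nx/1000: 1, 0.61, 0.34, 0.21, 0.12, 0.08, 0.05
lx·mx: 0, 1.098, 0.612, 0.714, 0.48, 0.248, 0.075 → R0 = 3.227
x·lx·mx: 0, 1.098, 1.224, 2.142, 1.92, 1.24, 0.45 → Σ = 8.074
T = 8.074 / 3.227 = 2.502014… → 2.50

2.50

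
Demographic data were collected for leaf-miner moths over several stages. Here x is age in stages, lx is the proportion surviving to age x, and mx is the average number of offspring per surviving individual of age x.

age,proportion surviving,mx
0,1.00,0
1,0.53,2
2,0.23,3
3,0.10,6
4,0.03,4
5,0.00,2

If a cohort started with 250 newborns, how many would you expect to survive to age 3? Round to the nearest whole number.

Expected survivors = N0 · l_3 = 250 × 0.10 = 25 → 25

25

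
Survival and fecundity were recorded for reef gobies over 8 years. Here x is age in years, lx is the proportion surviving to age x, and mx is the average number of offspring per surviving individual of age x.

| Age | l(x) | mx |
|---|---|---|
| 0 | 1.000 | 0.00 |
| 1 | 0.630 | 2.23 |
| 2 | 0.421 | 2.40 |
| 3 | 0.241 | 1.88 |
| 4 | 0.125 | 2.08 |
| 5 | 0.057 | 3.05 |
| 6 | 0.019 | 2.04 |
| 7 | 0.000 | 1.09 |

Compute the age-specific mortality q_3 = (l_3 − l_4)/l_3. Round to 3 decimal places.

0.481

q_3 = (l_3 − l_4) / l_3 = (0.241 − 0.125) / 0.241
     = 0.116 / 0.241 = 0.481328… → 0.481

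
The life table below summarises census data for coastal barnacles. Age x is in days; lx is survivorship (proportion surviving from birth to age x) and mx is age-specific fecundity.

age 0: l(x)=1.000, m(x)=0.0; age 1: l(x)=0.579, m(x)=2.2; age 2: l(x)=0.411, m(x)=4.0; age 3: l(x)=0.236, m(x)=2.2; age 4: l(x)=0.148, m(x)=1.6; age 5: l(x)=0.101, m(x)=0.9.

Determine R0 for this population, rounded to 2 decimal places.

lx·mx by age: 0, 1.2738, 1.644, 0.5192, 0.2368, 0.0909
R0 = Σ lx·mx = 3.7647 → 3.76

3.76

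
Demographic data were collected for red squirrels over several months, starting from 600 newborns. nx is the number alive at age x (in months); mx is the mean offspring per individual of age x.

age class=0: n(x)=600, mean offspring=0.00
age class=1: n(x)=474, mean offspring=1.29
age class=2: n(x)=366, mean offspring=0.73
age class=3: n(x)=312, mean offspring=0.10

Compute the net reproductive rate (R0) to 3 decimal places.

1.516

lx = nx/n0 = nx/600: 1, 0.79, 0.61, 0.52
lx·mx by age: 0, 1.0191, 0.4453, 0.052
R0 = Σ lx·mx = 1.5164 → 1.516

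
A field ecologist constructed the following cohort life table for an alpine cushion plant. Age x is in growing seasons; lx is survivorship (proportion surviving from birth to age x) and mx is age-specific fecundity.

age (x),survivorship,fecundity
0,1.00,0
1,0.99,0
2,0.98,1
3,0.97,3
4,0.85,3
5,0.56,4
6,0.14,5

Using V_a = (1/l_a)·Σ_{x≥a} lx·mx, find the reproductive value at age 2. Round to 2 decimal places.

lx·mx for x ≥ 2: 0.98, 2.91, 2.55, 2.24, 0.7 → sum = 9.38
V_2 = 9.38 / l_2 = 9.38 / 0.98 = 9.571429… → 9.57

9.57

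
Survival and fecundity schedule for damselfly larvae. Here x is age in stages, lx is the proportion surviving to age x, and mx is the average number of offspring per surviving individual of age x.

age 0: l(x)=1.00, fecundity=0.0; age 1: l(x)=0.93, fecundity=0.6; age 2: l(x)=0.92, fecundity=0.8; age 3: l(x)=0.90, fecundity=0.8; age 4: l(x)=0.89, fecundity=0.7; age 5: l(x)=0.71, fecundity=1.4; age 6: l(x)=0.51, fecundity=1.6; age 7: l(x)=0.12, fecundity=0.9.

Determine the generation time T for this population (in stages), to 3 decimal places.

3.799

lx·mx: 0, 0.558, 0.736, 0.72, 0.623, 0.994, 0.816, 0.108 → R0 = 4.555
x·lx·mx: 0, 0.558, 1.472, 2.16, 2.492, 4.97, 4.896, 0.756 → Σ = 17.304
T = 17.304 / 4.555 = 3.798902… → 3.799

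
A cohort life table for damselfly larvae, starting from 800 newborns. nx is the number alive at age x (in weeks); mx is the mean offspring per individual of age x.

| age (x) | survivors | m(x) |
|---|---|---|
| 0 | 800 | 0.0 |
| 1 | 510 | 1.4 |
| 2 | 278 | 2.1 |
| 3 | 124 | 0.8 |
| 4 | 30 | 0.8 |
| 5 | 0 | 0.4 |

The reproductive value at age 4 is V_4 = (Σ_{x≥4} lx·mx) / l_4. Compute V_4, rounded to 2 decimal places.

lx = nx/n0 = nx/800: 1, 0.6375, 0.3475, 0.155, 0.0375, 0
lx·mx for x ≥ 4: 0.03, 0 → sum = 0.03
V_4 = 0.03 / l_4 = 0.03 / 0.0375 = 0.8 → 0.80

0.80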